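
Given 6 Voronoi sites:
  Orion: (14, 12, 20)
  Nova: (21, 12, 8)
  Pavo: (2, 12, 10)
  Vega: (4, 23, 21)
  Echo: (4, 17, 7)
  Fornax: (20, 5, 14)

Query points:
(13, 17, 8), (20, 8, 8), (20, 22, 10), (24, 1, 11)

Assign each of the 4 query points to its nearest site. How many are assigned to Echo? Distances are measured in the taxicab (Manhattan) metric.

1

(13, 17, 8) — d to each: Orion:18, Nova:13, Pavo:18, Vega:28, Echo:10, Fornax:25 → nearest is Echo
(20, 8, 8) — d to each: Orion:22, Nova:5, Pavo:24, Vega:44, Echo:26, Fornax:9 → nearest is Nova
(20, 22, 10) — d to each: Orion:26, Nova:13, Pavo:28, Vega:28, Echo:24, Fornax:21 → nearest is Nova
(24, 1, 11) — d to each: Orion:30, Nova:17, Pavo:34, Vega:52, Echo:40, Fornax:11 → nearest is Fornax
1 of the 4 points has Echo as nearest.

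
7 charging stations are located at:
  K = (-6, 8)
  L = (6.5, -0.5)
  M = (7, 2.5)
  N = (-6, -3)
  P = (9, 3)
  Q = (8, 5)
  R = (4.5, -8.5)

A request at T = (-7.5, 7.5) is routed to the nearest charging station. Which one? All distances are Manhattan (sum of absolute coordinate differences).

K

d(T,K) = |-7.5−(-6)| + |7.5−8| = 1.5 + 0.5 = 2
d(T,L) = |-7.5−6.5| + |7.5−(-0.5)| = 14 + 8 = 22
d(T,M) = |-7.5−7| + |7.5−2.5| = 14.5 + 5 = 19.5
d(T,N) = |-7.5−(-6)| + |7.5−(-3)| = 1.5 + 10.5 = 12
d(T,P) = |-7.5−9| + |7.5−3| = 16.5 + 4.5 = 21
d(T,Q) = |-7.5−8| + |7.5−5| = 15.5 + 2.5 = 18
d(T,R) = |-7.5−4.5| + |7.5−(-8.5)| = 12 + 16 = 28
Minimum is at K.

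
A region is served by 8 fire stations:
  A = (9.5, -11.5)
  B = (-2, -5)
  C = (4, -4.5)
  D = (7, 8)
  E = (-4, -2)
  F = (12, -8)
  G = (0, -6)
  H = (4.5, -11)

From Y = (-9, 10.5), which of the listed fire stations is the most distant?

A

Compare squared distances (the ordering matches that of the actual distances):
|YA|² = (-9−9.5)² + (10.5−(-11.5))² = 342.25 + 484 = 826.25
|YB|² = (-9−(-2))² + (10.5−(-5))² = 49 + 240.25 = 289.25
|YC|² = (-9−4)² + (10.5−(-4.5))² = 169 + 225 = 394
|YD|² = (-9−7)² + (10.5−8)² = 256 + 6.25 = 262.25
|YE|² = (-9−(-4))² + (10.5−(-2))² = 25 + 156.25 = 181.25
|YF|² = (-9−12)² + (10.5−(-8))² = 441 + 342.25 = 783.25
|YG|² = (-9−0)² + (10.5−(-6))² = 81 + 272.25 = 353.25
|YH|² = (-9−4.5)² + (10.5−(-11))² = 182.25 + 462.25 = 644.5
The largest is to A.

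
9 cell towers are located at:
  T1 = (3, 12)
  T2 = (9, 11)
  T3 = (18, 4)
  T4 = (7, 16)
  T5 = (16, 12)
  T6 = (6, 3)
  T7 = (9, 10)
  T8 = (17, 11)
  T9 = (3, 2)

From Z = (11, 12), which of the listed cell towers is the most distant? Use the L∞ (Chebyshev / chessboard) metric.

T9

d(Z,T1) = max(8, 0) = 8
d(Z,T2) = max(2, 1) = 2
d(Z,T3) = max(7, 8) = 8
d(Z,T4) = max(4, 4) = 4
d(Z,T5) = max(5, 0) = 5
d(Z,T6) = max(5, 9) = 9
d(Z,T7) = max(2, 2) = 2
d(Z,T8) = max(6, 1) = 6
d(Z,T9) = max(8, 10) = 10
The largest is to T9.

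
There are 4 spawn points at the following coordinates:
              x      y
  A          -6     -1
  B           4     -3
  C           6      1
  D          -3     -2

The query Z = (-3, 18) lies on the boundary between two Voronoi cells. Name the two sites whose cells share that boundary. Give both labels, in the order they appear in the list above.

Squared distances from Z to each site:
|ZA|² = (-3−(-6))² + (18−(-1))² = 9 + 361 = 370
|ZB|² = (-3−4)² + (18−(-3))² = 49 + 441 = 490
|ZC|² = (-3−6)² + (18−1)² = 81 + 289 = 370
|ZD|² = (-3−(-3))² + (18−(-2))² = 0 + 400 = 400
Z is equidistant from A and C (both at squared distance 370), and every other site is strictly farther — so Z lies on the A–C Voronoi edge.

A and C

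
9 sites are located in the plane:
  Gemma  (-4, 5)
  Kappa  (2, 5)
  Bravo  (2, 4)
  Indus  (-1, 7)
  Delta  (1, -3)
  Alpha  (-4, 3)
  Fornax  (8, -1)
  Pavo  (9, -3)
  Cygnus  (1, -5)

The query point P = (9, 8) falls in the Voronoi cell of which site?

Squared Euclidean distances:
d²(P, Gemma) = (9−(-4))² + (8−5)² = 169 + 9 = 178
d²(P, Kappa) = (9−2)² + (8−5)² = 49 + 9 = 58
d²(P, Bravo) = (9−2)² + (8−4)² = 49 + 16 = 65
d²(P, Indus) = (9−(-1))² + (8−7)² = 100 + 1 = 101
d²(P, Delta) = (9−1)² + (8−(-3))² = 64 + 121 = 185
d²(P, Alpha) = (9−(-4))² + (8−3)² = 169 + 25 = 194
d²(P, Fornax) = (9−8)² + (8−(-1))² = 1 + 81 = 82
d²(P, Pavo) = (9−9)² + (8−(-3))² = 0 + 121 = 121
d²(P, Cygnus) = (9−1)² + (8−(-5))² = 64 + 169 = 233
Kappa is nearest.

Kappa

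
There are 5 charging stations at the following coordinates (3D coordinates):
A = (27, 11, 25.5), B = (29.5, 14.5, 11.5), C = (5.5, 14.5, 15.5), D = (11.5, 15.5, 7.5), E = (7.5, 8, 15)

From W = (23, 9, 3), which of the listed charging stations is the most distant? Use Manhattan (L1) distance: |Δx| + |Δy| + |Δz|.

d(W,A) = 4 + 2 + 22.5 = 28.5
d(W,B) = 6.5 + 5.5 + 8.5 = 20.5
d(W,C) = 17.5 + 5.5 + 12.5 = 35.5
d(W,D) = 11.5 + 6.5 + 4.5 = 22.5
d(W,E) = 15.5 + 1 + 12 = 28.5
The largest is to C.

C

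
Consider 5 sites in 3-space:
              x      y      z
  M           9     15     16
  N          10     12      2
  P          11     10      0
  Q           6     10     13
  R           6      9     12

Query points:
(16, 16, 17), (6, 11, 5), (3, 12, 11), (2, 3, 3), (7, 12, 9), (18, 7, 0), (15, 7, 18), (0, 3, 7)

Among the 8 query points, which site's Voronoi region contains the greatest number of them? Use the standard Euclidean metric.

R

(16, 16, 17) — d² to each: M:51, N:277, P:350, Q:152, R:174 → nearest is M
(6, 11, 5) — d² to each: M:146, N:26, P:51, Q:65, R:53 → nearest is N
(3, 12, 11) — d² to each: M:70, N:130, P:189, Q:17, R:19 → nearest is Q
(2, 3, 3) — d² to each: M:362, N:146, P:139, Q:165, R:133 → nearest is R
(7, 12, 9) — d² to each: M:62, N:58, P:101, Q:21, R:19 → nearest is R
(18, 7, 0) — d² to each: M:401, N:93, P:58, Q:322, R:292 → nearest is P
(15, 7, 18) — d² to each: M:104, N:306, P:349, Q:115, R:121 → nearest is M
(0, 3, 7) — d² to each: M:306, N:206, P:219, Q:121, R:97 → nearest is R
Tally — M:2, N:1, P:1, Q:1, R:3. R captures the most (3).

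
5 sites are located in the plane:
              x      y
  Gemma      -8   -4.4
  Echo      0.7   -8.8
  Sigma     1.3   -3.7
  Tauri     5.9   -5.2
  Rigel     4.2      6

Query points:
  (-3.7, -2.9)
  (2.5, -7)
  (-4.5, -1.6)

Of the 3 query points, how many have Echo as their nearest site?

(-3.7, -2.9) — d² to each: Gemma:20.74, Echo:54.17, Sigma:25.64, Tauri:97.45, Rigel:141.62 → nearest is Gemma
(2.5, -7) — d² to each: Gemma:117.01, Echo:6.48, Sigma:12.33, Tauri:14.8, Rigel:171.89 → nearest is Echo
(-4.5, -1.6) — d² to each: Gemma:20.09, Echo:78.88, Sigma:38.05, Tauri:121.12, Rigel:133.45 → nearest is Gemma
1 of the 3 points has Echo as nearest.

1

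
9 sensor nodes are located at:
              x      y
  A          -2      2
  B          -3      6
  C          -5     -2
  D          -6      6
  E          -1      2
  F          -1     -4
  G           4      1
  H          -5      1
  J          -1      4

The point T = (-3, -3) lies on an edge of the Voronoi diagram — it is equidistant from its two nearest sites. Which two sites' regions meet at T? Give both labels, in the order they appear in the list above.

Squared distances from T to each site:
|TA|² = (-3−(-2))² + (-3−2)² = 1 + 25 = 26
|TB|² = (-3−(-3))² + (-3−6)² = 0 + 81 = 81
|TC|² = (-3−(-5))² + (-3−(-2))² = 4 + 1 = 5
|TD|² = (-3−(-6))² + (-3−6)² = 9 + 81 = 90
|TE|² = (-3−(-1))² + (-3−2)² = 4 + 25 = 29
|TF|² = (-3−(-1))² + (-3−(-4))² = 4 + 1 = 5
|TG|² = (-3−4)² + (-3−1)² = 49 + 16 = 65
|TH|² = (-3−(-5))² + (-3−1)² = 4 + 16 = 20
|TJ|² = (-3−(-1))² + (-3−4)² = 4 + 49 = 53
T is equidistant from C and F (both at squared distance 5), and every other site is strictly farther — so T lies on the C–F Voronoi edge.

C and F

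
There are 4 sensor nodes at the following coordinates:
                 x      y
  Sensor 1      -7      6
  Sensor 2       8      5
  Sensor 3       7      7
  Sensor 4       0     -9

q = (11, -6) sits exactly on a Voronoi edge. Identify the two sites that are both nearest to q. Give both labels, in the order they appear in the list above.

Squared distances from q to each site:
d²(q, Sensor 1) = (11−(-7))² + (-6−6)² = 324 + 144 = 468
d²(q, Sensor 2) = (11−8)² + (-6−5)² = 9 + 121 = 130
d²(q, Sensor 3) = (11−7)² + (-6−7)² = 16 + 169 = 185
d²(q, Sensor 4) = (11−0)² + (-6−(-9))² = 121 + 9 = 130
q is equidistant from Sensor 2 and Sensor 4 (both at squared distance 130), and every other site is strictly farther — so q lies on the Sensor 2–Sensor 4 Voronoi edge.

Sensor 2 and Sensor 4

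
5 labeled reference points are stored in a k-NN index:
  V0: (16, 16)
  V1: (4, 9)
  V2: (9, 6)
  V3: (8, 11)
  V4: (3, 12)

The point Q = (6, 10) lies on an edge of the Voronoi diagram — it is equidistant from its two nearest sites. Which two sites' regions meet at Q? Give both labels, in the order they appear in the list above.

V1 and V3

Squared distances from Q to each site:
|QV0|² = (6−16)² + (10−16)² = 100 + 36 = 136
|QV1|² = (6−4)² + (10−9)² = 4 + 1 = 5
|QV2|² = (6−9)² + (10−6)² = 9 + 16 = 25
|QV3|² = (6−8)² + (10−11)² = 4 + 1 = 5
|QV4|² = (6−3)² + (10−12)² = 9 + 4 = 13
Q is equidistant from V1 and V3 (both at squared distance 5), and every other site is strictly farther — so Q lies on the V1–V3 Voronoi edge.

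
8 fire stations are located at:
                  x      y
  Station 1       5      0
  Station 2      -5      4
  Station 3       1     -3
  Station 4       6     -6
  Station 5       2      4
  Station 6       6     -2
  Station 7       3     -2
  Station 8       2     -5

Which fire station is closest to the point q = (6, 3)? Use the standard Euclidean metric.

Since √ is increasing, it suffices to compare squared distances:
d²(q, Station 1) = 1 + 9 = 10
d²(q, Station 2) = 121 + 1 = 122
d²(q, Station 3) = 25 + 36 = 61
d²(q, Station 4) = 0 + 81 = 81
d²(q, Station 5) = 16 + 1 = 17
d²(q, Station 6) = 0 + 25 = 25
d²(q, Station 7) = 9 + 25 = 34
d²(q, Station 8) = 16 + 64 = 80
The smallest is to Station 1, so q lies in the Voronoi region of Station 1.

Station 1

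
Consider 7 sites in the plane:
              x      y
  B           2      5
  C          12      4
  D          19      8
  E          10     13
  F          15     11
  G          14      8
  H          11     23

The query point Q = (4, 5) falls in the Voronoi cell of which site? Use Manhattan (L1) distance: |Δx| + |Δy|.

B

d(Q,B) = |4−2| + |5−5| = 2 + 0 = 2
d(Q,C) = |4−12| + |5−4| = 8 + 1 = 9
d(Q,D) = |4−19| + |5−8| = 15 + 3 = 18
d(Q,E) = |4−10| + |5−13| = 6 + 8 = 14
d(Q,F) = |4−15| + |5−11| = 11 + 6 = 17
d(Q,G) = |4−14| + |5−8| = 10 + 3 = 13
d(Q,H) = |4−11| + |5−23| = 7 + 18 = 25
B is nearest.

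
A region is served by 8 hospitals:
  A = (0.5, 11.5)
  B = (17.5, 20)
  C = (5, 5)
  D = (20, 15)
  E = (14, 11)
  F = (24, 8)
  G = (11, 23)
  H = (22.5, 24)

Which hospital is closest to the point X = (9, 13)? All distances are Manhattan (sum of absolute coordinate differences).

d(X,A) = |9−0.5| + |13−11.5| = 8.5 + 1.5 = 10
d(X,B) = |9−17.5| + |13−20| = 8.5 + 7 = 15.5
d(X,C) = |9−5| + |13−5| = 4 + 8 = 12
d(X,D) = |9−20| + |13−15| = 11 + 2 = 13
d(X,E) = |9−14| + |13−11| = 5 + 2 = 7
d(X,F) = |9−24| + |13−8| = 15 + 5 = 20
d(X,G) = |9−11| + |13−23| = 2 + 10 = 12
d(X,H) = |9−22.5| + |13−24| = 13.5 + 11 = 24.5
E is nearest.

E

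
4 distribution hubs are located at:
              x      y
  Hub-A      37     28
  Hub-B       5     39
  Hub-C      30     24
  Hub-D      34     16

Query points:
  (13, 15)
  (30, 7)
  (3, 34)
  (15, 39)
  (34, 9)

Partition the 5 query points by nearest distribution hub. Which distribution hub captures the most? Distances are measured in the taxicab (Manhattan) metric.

(13, 15) — d to each: Hub-A:37, Hub-B:32, Hub-C:26, Hub-D:22 → nearest is Hub-D
(30, 7) — d to each: Hub-A:28, Hub-B:57, Hub-C:17, Hub-D:13 → nearest is Hub-D
(3, 34) — d to each: Hub-A:40, Hub-B:7, Hub-C:37, Hub-D:49 → nearest is Hub-B
(15, 39) — d to each: Hub-A:33, Hub-B:10, Hub-C:30, Hub-D:42 → nearest is Hub-B
(34, 9) — d to each: Hub-A:22, Hub-B:59, Hub-C:19, Hub-D:7 → nearest is Hub-D
Tally — Hub-B:2, Hub-D:3. Hub-D captures the most (3).

Hub-D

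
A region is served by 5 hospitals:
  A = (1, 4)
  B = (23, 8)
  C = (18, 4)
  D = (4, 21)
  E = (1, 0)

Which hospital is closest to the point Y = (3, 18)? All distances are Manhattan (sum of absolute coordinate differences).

d(Y,A) = 2 + 14 = 16
d(Y,B) = 20 + 10 = 30
d(Y,C) = 15 + 14 = 29
d(Y,D) = 1 + 3 = 4
d(Y,E) = 2 + 18 = 20
D is nearest.

D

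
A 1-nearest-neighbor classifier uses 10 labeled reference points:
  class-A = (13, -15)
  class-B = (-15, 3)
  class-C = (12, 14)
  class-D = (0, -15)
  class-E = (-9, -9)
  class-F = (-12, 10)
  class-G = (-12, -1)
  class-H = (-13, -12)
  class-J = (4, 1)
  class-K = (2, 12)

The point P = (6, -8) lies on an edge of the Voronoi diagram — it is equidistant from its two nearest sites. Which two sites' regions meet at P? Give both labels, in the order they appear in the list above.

class-D and class-J

Squared distances from P to each site:
d²(P, class-A) = (6−13)² + (-8−(-15))² = 49 + 49 = 98
d²(P, class-B) = (6−(-15))² + (-8−3)² = 441 + 121 = 562
d²(P, class-C) = (6−12)² + (-8−14)² = 36 + 484 = 520
d²(P, class-D) = (6−0)² + (-8−(-15))² = 36 + 49 = 85
d²(P, class-E) = (6−(-9))² + (-8−(-9))² = 225 + 1 = 226
d²(P, class-F) = (6−(-12))² + (-8−10)² = 324 + 324 = 648
d²(P, class-G) = (6−(-12))² + (-8−(-1))² = 324 + 49 = 373
d²(P, class-H) = (6−(-13))² + (-8−(-12))² = 361 + 16 = 377
d²(P, class-J) = (6−4)² + (-8−1)² = 4 + 81 = 85
d²(P, class-K) = (6−2)² + (-8−12)² = 16 + 400 = 416
P is equidistant from class-D and class-J (both at squared distance 85), and every other site is strictly farther — so P lies on the class-D–class-J Voronoi edge.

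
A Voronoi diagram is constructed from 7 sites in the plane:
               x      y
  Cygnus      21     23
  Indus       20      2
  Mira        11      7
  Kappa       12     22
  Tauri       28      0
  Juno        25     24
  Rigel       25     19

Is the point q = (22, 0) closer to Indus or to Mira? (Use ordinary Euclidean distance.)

Compare squared distances:
d²(q, Indus) = (22−20)² + (0−2)² = 4 + 4 = 8
d²(q, Mira) = (22−11)² + (0−7)² = 121 + 49 = 170
8 < 170, so Indus is closer.

Indus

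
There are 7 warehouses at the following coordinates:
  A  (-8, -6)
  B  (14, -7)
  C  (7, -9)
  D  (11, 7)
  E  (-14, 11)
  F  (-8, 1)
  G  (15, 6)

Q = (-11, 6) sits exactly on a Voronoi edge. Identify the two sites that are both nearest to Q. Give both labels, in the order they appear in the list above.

Squared distances from Q to each site:
|QA|² = (-11−(-8))² + (6−(-6))² = 9 + 144 = 153
|QB|² = (-11−14)² + (6−(-7))² = 625 + 169 = 794
|QC|² = (-11−7)² + (6−(-9))² = 324 + 225 = 549
|QD|² = (-11−11)² + (6−7)² = 484 + 1 = 485
|QE|² = (-11−(-14))² + (6−11)² = 9 + 25 = 34
|QF|² = (-11−(-8))² + (6−1)² = 9 + 25 = 34
|QG|² = (-11−15)² + (6−6)² = 676 + 0 = 676
Q is equidistant from E and F (both at squared distance 34), and every other site is strictly farther — so Q lies on the E–F Voronoi edge.

E and F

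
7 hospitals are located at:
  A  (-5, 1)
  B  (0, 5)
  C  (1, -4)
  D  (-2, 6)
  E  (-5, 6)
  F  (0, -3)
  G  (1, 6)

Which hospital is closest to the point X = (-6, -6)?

Since √ is increasing, it suffices to compare squared distances:
|XA|² = (-6−(-5))² + (-6−1)² = 1 + 49 = 50
|XB|² = (-6−0)² + (-6−5)² = 36 + 121 = 157
|XC|² = (-6−1)² + (-6−(-4))² = 49 + 4 = 53
|XD|² = (-6−(-2))² + (-6−6)² = 16 + 144 = 160
|XE|² = (-6−(-5))² + (-6−6)² = 1 + 144 = 145
|XF|² = (-6−0)² + (-6−(-3))² = 36 + 9 = 45
|XG|² = (-6−1)² + (-6−6)² = 49 + 144 = 193
The smallest is to F, so X lies in the Voronoi region of F.

F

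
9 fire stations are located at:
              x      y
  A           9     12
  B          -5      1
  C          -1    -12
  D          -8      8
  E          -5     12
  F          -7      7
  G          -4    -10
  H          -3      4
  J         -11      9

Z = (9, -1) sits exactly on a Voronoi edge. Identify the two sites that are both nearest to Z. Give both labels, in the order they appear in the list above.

Squared distances from Z to each site:
|ZA|² = (9−9)² + (-1−12)² = 0 + 169 = 169
|ZB|² = (9−(-5))² + (-1−1)² = 196 + 4 = 200
|ZC|² = (9−(-1))² + (-1−(-12))² = 100 + 121 = 221
|ZD|² = (9−(-8))² + (-1−8)² = 289 + 81 = 370
|ZE|² = (9−(-5))² + (-1−12)² = 196 + 169 = 365
|ZF|² = (9−(-7))² + (-1−7)² = 256 + 64 = 320
|ZG|² = (9−(-4))² + (-1−(-10))² = 169 + 81 = 250
|ZH|² = (9−(-3))² + (-1−4)² = 144 + 25 = 169
|ZJ|² = (9−(-11))² + (-1−9)² = 400 + 100 = 500
Z is equidistant from A and H (both at squared distance 169), and every other site is strictly farther — so Z lies on the A–H Voronoi edge.

A and H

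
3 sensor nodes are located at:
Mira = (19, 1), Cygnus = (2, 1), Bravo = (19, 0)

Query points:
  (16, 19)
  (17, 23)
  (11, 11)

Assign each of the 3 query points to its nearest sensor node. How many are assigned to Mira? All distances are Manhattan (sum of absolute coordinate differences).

3

(16, 19) — d to each: Mira:21, Cygnus:32, Bravo:22 → nearest is Mira
(17, 23) — d to each: Mira:24, Cygnus:37, Bravo:25 → nearest is Mira
(11, 11) — d to each: Mira:18, Cygnus:19, Bravo:19 → nearest is Mira
3 of the 3 points have Mira as nearest.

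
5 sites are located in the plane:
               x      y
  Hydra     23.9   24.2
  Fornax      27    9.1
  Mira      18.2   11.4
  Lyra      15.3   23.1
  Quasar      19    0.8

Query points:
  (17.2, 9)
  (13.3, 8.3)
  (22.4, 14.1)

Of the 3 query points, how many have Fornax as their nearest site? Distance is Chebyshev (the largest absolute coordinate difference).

0

(17.2, 9) — d to each: Hydra:15.2, Fornax:9.8, Mira:2.4, Lyra:14.1, Quasar:8.2 → nearest is Mira
(13.3, 8.3) — d to each: Hydra:15.9, Fornax:13.7, Mira:4.9, Lyra:14.8, Quasar:7.5 → nearest is Mira
(22.4, 14.1) — d to each: Hydra:10.1, Fornax:5, Mira:4.2, Lyra:9, Quasar:13.3 → nearest is Mira
0 of the 3 points have Fornax as nearest.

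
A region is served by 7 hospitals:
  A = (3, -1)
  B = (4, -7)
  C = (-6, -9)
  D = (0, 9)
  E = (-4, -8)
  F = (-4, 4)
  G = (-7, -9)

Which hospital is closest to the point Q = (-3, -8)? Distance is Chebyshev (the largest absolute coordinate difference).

d(Q,A) = max(6, 7) = 7
d(Q,B) = max(7, 1) = 7
d(Q,C) = max(3, 1) = 3
d(Q,D) = max(3, 17) = 17
d(Q,E) = max(1, 0) = 1
d(Q,F) = max(1, 12) = 12
d(Q,G) = max(4, 1) = 4
E is nearest.

E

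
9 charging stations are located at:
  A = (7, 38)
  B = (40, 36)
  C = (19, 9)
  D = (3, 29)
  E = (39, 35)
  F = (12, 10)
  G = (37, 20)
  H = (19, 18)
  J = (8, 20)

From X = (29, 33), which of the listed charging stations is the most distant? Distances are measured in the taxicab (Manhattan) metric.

F

d(X,A) = |29−7| + |33−38| = 22 + 5 = 27
d(X,B) = |29−40| + |33−36| = 11 + 3 = 14
d(X,C) = |29−19| + |33−9| = 10 + 24 = 34
d(X,D) = |29−3| + |33−29| = 26 + 4 = 30
d(X,E) = |29−39| + |33−35| = 10 + 2 = 12
d(X,F) = |29−12| + |33−10| = 17 + 23 = 40
d(X,G) = |29−37| + |33−20| = 8 + 13 = 21
d(X,H) = |29−19| + |33−18| = 10 + 15 = 25
d(X,J) = |29−8| + |33−20| = 21 + 13 = 34
The largest is to F.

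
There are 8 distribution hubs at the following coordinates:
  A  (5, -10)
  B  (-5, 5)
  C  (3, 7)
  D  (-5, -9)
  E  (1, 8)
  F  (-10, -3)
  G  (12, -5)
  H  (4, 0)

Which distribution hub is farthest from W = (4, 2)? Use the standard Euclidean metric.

F

Squared Euclidean distances:
|WA|² = (4−5)² + (2−(-10))² = 1 + 144 = 145
|WB|² = (4−(-5))² + (2−5)² = 81 + 9 = 90
|WC|² = (4−3)² + (2−7)² = 1 + 25 = 26
|WD|² = (4−(-5))² + (2−(-9))² = 81 + 121 = 202
|WE|² = (4−1)² + (2−8)² = 9 + 36 = 45
|WF|² = (4−(-10))² + (2−(-3))² = 196 + 25 = 221
|WG|² = (4−12)² + (2−(-5))² = 64 + 49 = 113
|WH|² = (4−4)² + (2−0)² = 0 + 4 = 4
The largest is to F.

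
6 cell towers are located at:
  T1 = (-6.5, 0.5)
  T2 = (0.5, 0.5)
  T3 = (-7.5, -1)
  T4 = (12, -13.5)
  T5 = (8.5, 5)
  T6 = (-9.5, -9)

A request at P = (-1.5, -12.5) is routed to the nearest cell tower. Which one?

T6

Compare squared distances (the ordering matches that of the actual distances):
|PT1|² = (-1.5−(-6.5))² + (-12.5−0.5)² = 25 + 169 = 194
|PT2|² = (-1.5−0.5)² + (-12.5−0.5)² = 4 + 169 = 173
|PT3|² = (-1.5−(-7.5))² + (-12.5−(-1))² = 36 + 132.25 = 168.25
|PT4|² = (-1.5−12)² + (-12.5−(-13.5))² = 182.25 + 1 = 183.25
|PT5|² = (-1.5−8.5)² + (-12.5−5)² = 100 + 306.25 = 406.25
|PT6|² = (-1.5−(-9.5))² + (-12.5−(-9))² = 64 + 12.25 = 76.25
The smallest is to T6, so P lies in the Voronoi region of T6.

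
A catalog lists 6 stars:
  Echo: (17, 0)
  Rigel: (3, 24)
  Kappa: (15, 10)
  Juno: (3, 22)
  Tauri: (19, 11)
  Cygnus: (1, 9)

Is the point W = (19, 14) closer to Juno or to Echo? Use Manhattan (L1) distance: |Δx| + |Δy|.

d(W, Juno) = |19−3| + |14−22| = 16 + 8 = 24
d(W, Echo) = |19−17| + |14−0| = 2 + 14 = 16
24 > 16, so Echo is closer.

Echo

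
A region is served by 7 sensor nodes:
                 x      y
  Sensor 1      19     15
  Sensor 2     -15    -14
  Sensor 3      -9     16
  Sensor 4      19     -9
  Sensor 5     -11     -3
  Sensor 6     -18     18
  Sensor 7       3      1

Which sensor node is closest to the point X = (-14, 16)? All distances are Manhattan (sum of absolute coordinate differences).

d(X, Sensor 1) = 33 + 1 = 34
d(X, Sensor 2) = 1 + 30 = 31
d(X, Sensor 3) = 5 + 0 = 5
d(X, Sensor 4) = 33 + 25 = 58
d(X, Sensor 5) = 3 + 19 = 22
d(X, Sensor 6) = 4 + 2 = 6
d(X, Sensor 7) = 17 + 15 = 32
Minimum is at Sensor 3.

Sensor 3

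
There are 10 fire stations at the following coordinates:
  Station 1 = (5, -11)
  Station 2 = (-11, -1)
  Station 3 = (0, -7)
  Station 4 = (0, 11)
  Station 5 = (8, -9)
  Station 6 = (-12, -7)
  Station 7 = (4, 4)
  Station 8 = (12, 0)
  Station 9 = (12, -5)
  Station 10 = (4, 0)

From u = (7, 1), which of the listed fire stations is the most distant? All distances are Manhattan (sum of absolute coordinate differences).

Station 6

d(u, Station 1) = |7−5| + |1−(-11)| = 2 + 12 = 14
d(u, Station 2) = |7−(-11)| + |1−(-1)| = 18 + 2 = 20
d(u, Station 3) = |7−0| + |1−(-7)| = 7 + 8 = 15
d(u, Station 4) = |7−0| + |1−11| = 7 + 10 = 17
d(u, Station 5) = |7−8| + |1−(-9)| = 1 + 10 = 11
d(u, Station 6) = |7−(-12)| + |1−(-7)| = 19 + 8 = 27
d(u, Station 7) = |7−4| + |1−4| = 3 + 3 = 6
d(u, Station 8) = |7−12| + |1−0| = 5 + 1 = 6
d(u, Station 9) = |7−12| + |1−(-5)| = 5 + 6 = 11
d(u, Station 10) = |7−4| + |1−0| = 3 + 1 = 4
The largest is to Station 6.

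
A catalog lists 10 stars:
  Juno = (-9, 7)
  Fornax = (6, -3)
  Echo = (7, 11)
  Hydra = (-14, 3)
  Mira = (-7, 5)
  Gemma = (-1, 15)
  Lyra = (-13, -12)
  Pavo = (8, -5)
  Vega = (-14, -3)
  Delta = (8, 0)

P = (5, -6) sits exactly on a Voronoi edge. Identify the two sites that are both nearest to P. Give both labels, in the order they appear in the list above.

Fornax and Pavo

Squared distances from P to each site:
d²(P, Juno) = (5−(-9))² + (-6−7)² = 196 + 169 = 365
d²(P, Fornax) = (5−6)² + (-6−(-3))² = 1 + 9 = 10
d²(P, Echo) = (5−7)² + (-6−11)² = 4 + 289 = 293
d²(P, Hydra) = (5−(-14))² + (-6−3)² = 361 + 81 = 442
d²(P, Mira) = (5−(-7))² + (-6−5)² = 144 + 121 = 265
d²(P, Gemma) = (5−(-1))² + (-6−15)² = 36 + 441 = 477
d²(P, Lyra) = (5−(-13))² + (-6−(-12))² = 324 + 36 = 360
d²(P, Pavo) = (5−8)² + (-6−(-5))² = 9 + 1 = 10
d²(P, Vega) = (5−(-14))² + (-6−(-3))² = 361 + 9 = 370
d²(P, Delta) = (5−8)² + (-6−0)² = 9 + 36 = 45
P is equidistant from Fornax and Pavo (both at squared distance 10), and every other site is strictly farther — so P lies on the Fornax–Pavo Voronoi edge.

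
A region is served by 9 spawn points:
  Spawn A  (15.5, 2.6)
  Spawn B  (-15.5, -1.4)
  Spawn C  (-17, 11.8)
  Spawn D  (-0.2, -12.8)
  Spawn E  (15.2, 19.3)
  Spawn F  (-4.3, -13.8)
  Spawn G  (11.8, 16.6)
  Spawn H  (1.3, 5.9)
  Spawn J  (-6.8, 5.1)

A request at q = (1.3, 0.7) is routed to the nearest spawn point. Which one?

Compare squared distances (the ordering matches that of the actual distances):
d²(q, Spawn A) = 201.64 + 3.61 = 205.25
d²(q, Spawn B) = 282.24 + 4.41 = 286.65
d²(q, Spawn C) = 334.89 + 123.21 = 458.1
d²(q, Spawn D) = 2.25 + 182.25 = 184.5
d²(q, Spawn E) = 193.21 + 345.96 = 539.17
d²(q, Spawn F) = 31.36 + 210.25 = 241.61
d²(q, Spawn G) = 110.25 + 252.81 = 363.06
d²(q, Spawn H) = 0 + 27.04 = 27.04
d²(q, Spawn J) = 65.61 + 19.36 = 84.97
Spawn H is nearest.

Spawn H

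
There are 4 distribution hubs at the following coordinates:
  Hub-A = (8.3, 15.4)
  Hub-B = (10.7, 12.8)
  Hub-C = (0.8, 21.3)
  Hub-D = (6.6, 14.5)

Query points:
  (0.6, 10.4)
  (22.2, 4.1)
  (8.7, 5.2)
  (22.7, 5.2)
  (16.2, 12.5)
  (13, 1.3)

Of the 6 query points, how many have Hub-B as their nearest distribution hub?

(0.6, 10.4) — d² to each: Hub-A:84.29, Hub-B:107.77, Hub-C:118.85, Hub-D:52.81 → nearest is Hub-D
(22.2, 4.1) — d² to each: Hub-A:320.9, Hub-B:207.94, Hub-C:753.8, Hub-D:351.52 → nearest is Hub-B
(8.7, 5.2) — d² to each: Hub-A:104.2, Hub-B:61.76, Hub-C:321.62, Hub-D:90.9 → nearest is Hub-B
(22.7, 5.2) — d² to each: Hub-A:311.4, Hub-B:201.76, Hub-C:738.82, Hub-D:345.7 → nearest is Hub-B
(16.2, 12.5) — d² to each: Hub-A:70.82, Hub-B:30.34, Hub-C:314.6, Hub-D:96.16 → nearest is Hub-B
(13, 1.3) — d² to each: Hub-A:220.9, Hub-B:137.54, Hub-C:548.84, Hub-D:215.2 → nearest is Hub-B
5 of the 6 points have Hub-B as nearest.

5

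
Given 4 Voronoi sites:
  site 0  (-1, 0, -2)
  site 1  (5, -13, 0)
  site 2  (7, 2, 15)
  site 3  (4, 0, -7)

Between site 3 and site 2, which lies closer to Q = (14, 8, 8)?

Compare squared distances:
d²(Q, site 3) = (14−4)² + (8−0)² + (8−(-7))² = 100 + 64 + 225 = 389
d²(Q, site 2) = (14−7)² + (8−2)² + (8−15)² = 49 + 36 + 49 = 134
389 > 134, so site 2 is closer.

site 2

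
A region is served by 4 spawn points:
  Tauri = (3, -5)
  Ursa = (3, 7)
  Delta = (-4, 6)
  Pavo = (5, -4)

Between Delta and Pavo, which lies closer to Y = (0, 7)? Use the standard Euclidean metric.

Compare squared distances:
d²(Y, Delta) = (0−(-4))² + (7−6)² = 16 + 1 = 17
d²(Y, Pavo) = (0−5)² + (7−(-4))² = 25 + 121 = 146
17 < 146, so Delta is closer.

Delta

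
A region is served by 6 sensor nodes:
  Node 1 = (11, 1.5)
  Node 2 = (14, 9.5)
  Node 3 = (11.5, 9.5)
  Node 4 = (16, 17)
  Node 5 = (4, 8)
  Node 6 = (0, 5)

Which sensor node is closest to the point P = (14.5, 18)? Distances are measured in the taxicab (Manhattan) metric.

d(P, Node 1) = |14.5−11| + |18−1.5| = 3.5 + 16.5 = 20
d(P, Node 2) = |14.5−14| + |18−9.5| = 0.5 + 8.5 = 9
d(P, Node 3) = |14.5−11.5| + |18−9.5| = 3 + 8.5 = 11.5
d(P, Node 4) = |14.5−16| + |18−17| = 1.5 + 1 = 2.5
d(P, Node 5) = |14.5−4| + |18−8| = 10.5 + 10 = 20.5
d(P, Node 6) = |14.5−0| + |18−5| = 14.5 + 13 = 27.5
Node 4 is nearest.

Node 4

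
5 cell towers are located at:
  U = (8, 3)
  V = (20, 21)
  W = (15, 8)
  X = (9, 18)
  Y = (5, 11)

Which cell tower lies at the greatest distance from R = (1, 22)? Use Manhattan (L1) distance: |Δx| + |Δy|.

W

d(R,U) = 7 + 19 = 26
d(R,V) = 19 + 1 = 20
d(R,W) = 14 + 14 = 28
d(R,X) = 8 + 4 = 12
d(R,Y) = 4 + 11 = 15
The largest is to W.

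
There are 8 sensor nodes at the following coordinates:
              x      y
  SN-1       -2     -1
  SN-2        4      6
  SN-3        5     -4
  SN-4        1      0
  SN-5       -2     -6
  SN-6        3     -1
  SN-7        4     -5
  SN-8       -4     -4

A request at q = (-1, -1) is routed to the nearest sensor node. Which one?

Compare squared distances (the ordering matches that of the actual distances):
d²(q, SN-1) = 1 + 0 = 1
d²(q, SN-2) = 25 + 49 = 74
d²(q, SN-3) = 36 + 9 = 45
d²(q, SN-4) = 4 + 1 = 5
d²(q, SN-5) = 1 + 25 = 26
d²(q, SN-6) = 16 + 0 = 16
d²(q, SN-7) = 25 + 16 = 41
d²(q, SN-8) = 9 + 9 = 18
SN-1 is nearest.

SN-1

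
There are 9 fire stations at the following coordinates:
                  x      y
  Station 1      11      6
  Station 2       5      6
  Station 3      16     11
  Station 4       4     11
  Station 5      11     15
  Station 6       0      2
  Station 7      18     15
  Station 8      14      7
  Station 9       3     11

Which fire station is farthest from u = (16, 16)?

Station 6

Squared Euclidean distances:
d²(u, Station 1) = 25 + 100 = 125
d²(u, Station 2) = 121 + 100 = 221
d²(u, Station 3) = 0 + 25 = 25
d²(u, Station 4) = 144 + 25 = 169
d²(u, Station 5) = 25 + 1 = 26
d²(u, Station 6) = 256 + 196 = 452
d²(u, Station 7) = 4 + 1 = 5
d²(u, Station 8) = 4 + 81 = 85
d²(u, Station 9) = 169 + 25 = 194
The largest is to Station 6.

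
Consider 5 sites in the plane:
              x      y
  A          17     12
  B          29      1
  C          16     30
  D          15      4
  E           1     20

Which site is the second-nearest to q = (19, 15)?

Compare squared distances (the ordering matches that of the actual distances):
|qA|² = (19−17)² + (15−12)² = 4 + 9 = 13
|qB|² = (19−29)² + (15−1)² = 100 + 196 = 296
|qC|² = (19−16)² + (15−30)² = 9 + 225 = 234
|qD|² = (19−15)² + (15−4)² = 16 + 121 = 137
|qE|² = (19−1)² + (15−20)² = 324 + 25 = 349
Sorted ascending: A, D, C, … — the second-nearest is D.

D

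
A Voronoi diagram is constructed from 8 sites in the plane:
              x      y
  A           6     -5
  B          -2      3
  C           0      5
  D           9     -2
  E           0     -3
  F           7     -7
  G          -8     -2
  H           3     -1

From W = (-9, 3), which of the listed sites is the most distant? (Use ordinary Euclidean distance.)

Compare squared distances (the ordering matches that of the actual distances):
|WA|² = 225 + 64 = 289
|WB|² = 49 + 0 = 49
|WC|² = 81 + 4 = 85
|WD|² = 324 + 25 = 349
|WE|² = 81 + 36 = 117
|WF|² = 256 + 100 = 356
|WG|² = 1 + 25 = 26
|WH|² = 144 + 16 = 160
The largest is to F.

F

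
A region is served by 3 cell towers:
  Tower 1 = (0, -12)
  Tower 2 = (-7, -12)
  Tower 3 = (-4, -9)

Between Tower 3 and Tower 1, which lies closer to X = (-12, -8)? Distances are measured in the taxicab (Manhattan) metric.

Tower 3

d(X, Tower 3) = |-12−(-4)| + |-8−(-9)| = 8 + 1 = 9
d(X, Tower 1) = |-12−0| + |-8−(-12)| = 12 + 4 = 16
9 < 16, so Tower 3 is closer.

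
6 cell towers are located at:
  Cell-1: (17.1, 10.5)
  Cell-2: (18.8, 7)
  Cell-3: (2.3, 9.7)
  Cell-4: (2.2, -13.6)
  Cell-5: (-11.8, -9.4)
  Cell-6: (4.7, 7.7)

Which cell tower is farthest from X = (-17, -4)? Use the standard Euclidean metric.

Cell-2

Compare squared distances (the ordering matches that of the actual distances):
d²(X, Cell-1) = (-17−17.1)² + (-4−10.5)² = 1162.81 + 210.25 = 1373.06
d²(X, Cell-2) = (-17−18.8)² + (-4−7)² = 1281.64 + 121 = 1402.64
d²(X, Cell-3) = (-17−2.3)² + (-4−9.7)² = 372.49 + 187.69 = 560.18
d²(X, Cell-4) = (-17−2.2)² + (-4−(-13.6))² = 368.64 + 92.16 = 460.8
d²(X, Cell-5) = (-17−(-11.8))² + (-4−(-9.4))² = 27.04 + 29.16 = 56.2
d²(X, Cell-6) = (-17−4.7)² + (-4−7.7)² = 470.89 + 136.89 = 607.78
The largest is to Cell-2.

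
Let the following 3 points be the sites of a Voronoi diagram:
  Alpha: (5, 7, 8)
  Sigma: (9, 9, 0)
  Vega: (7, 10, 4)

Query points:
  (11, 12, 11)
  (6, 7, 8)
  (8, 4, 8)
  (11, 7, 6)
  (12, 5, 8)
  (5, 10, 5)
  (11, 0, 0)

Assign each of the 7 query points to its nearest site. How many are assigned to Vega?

(11, 12, 11) — d² to each: Alpha:70, Sigma:134, Vega:69 → nearest is Vega
(6, 7, 8) — d² to each: Alpha:1, Sigma:77, Vega:26 → nearest is Alpha
(8, 4, 8) — d² to each: Alpha:18, Sigma:90, Vega:53 → nearest is Alpha
(11, 7, 6) — d² to each: Alpha:40, Sigma:44, Vega:29 → nearest is Vega
(12, 5, 8) — d² to each: Alpha:53, Sigma:89, Vega:66 → nearest is Alpha
(5, 10, 5) — d² to each: Alpha:18, Sigma:42, Vega:5 → nearest is Vega
(11, 0, 0) — d² to each: Alpha:149, Sigma:85, Vega:132 → nearest is Sigma
3 of the 7 points have Vega as nearest.

3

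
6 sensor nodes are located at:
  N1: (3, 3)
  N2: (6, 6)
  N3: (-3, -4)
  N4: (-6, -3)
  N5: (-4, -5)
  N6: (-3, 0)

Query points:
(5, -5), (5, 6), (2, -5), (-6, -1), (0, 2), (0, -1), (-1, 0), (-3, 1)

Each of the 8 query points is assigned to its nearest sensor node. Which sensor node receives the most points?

(5, -5) — d² to each: N1:68, N2:122, N3:65, N4:125, N5:81, N6:89 → nearest is N3
(5, 6) — d² to each: N1:13, N2:1, N3:164, N4:202, N5:202, N6:100 → nearest is N2
(2, -5) — d² to each: N1:65, N2:137, N3:26, N4:68, N5:36, N6:50 → nearest is N3
(-6, -1) — d² to each: N1:97, N2:193, N3:18, N4:4, N5:20, N6:10 → nearest is N4
(0, 2) — d² to each: N1:10, N2:52, N3:45, N4:61, N5:65, N6:13 → nearest is N1
(0, -1) — d² to each: N1:25, N2:85, N3:18, N4:40, N5:32, N6:10 → nearest is N6
(-1, 0) — d² to each: N1:25, N2:85, N3:20, N4:34, N5:34, N6:4 → nearest is N6
(-3, 1) — d² to each: N1:40, N2:106, N3:25, N4:25, N5:37, N6:1 → nearest is N6
Tally — N1:1, N2:1, N3:2, N4:1, N6:3. N6 captures the most (3).

N6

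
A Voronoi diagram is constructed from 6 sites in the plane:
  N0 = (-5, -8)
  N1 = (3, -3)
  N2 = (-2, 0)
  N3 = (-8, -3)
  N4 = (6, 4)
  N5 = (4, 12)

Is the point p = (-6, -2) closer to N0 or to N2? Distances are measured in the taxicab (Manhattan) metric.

d(p,N0) = |-6−(-5)| + |-2−(-8)| = 1 + 6 = 7
d(p,N2) = |-6−(-2)| + |-2−0| = 4 + 2 = 6
7 > 6, so N2 is closer.

N2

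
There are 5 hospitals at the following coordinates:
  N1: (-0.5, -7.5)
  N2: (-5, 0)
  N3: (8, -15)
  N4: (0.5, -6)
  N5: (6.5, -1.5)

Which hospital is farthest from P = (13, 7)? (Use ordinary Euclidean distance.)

N3

Since √ is increasing, it suffices to compare squared distances:
|PN1|² = (13−(-0.5))² + (7−(-7.5))² = 182.25 + 210.25 = 392.5
|PN2|² = (13−(-5))² + (7−0)² = 324 + 49 = 373
|PN3|² = (13−8)² + (7−(-15))² = 25 + 484 = 509
|PN4|² = (13−0.5)² + (7−(-6))² = 156.25 + 169 = 325.25
|PN5|² = (13−6.5)² + (7−(-1.5))² = 42.25 + 72.25 = 114.5
The largest is to N3.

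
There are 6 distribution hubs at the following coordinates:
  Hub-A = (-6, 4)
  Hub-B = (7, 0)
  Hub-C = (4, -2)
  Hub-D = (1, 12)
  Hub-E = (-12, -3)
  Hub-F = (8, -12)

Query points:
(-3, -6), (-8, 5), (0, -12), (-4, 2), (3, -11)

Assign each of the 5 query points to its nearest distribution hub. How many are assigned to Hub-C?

(-3, -6) — d² to each: Hub-A:109, Hub-B:136, Hub-C:65, Hub-D:340, Hub-E:90, Hub-F:157 → nearest is Hub-C
(-8, 5) — d² to each: Hub-A:5, Hub-B:250, Hub-C:193, Hub-D:130, Hub-E:80, Hub-F:545 → nearest is Hub-A
(0, -12) — d² to each: Hub-A:292, Hub-B:193, Hub-C:116, Hub-D:577, Hub-E:225, Hub-F:64 → nearest is Hub-F
(-4, 2) — d² to each: Hub-A:8, Hub-B:125, Hub-C:80, Hub-D:125, Hub-E:89, Hub-F:340 → nearest is Hub-A
(3, -11) — d² to each: Hub-A:306, Hub-B:137, Hub-C:82, Hub-D:533, Hub-E:289, Hub-F:26 → nearest is Hub-F
1 of the 5 points has Hub-C as nearest.

1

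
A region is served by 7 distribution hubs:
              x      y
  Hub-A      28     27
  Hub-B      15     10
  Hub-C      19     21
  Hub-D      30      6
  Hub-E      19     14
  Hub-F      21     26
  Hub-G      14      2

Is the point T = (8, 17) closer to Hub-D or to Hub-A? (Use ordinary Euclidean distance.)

Hub-A

Compare squared distances:
d²(T, Hub-D) = (8−30)² + (17−6)² = 484 + 121 = 605
d²(T, Hub-A) = (8−28)² + (17−27)² = 400 + 100 = 500
605 > 500, so Hub-A is closer.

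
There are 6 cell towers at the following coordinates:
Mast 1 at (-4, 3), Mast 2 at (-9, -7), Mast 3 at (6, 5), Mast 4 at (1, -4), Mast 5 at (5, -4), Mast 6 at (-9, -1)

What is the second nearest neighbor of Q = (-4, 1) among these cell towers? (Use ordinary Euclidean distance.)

Squared Euclidean distances:
d²(Q, Mast 1) = 0 + 4 = 4
d²(Q, Mast 2) = 25 + 64 = 89
d²(Q, Mast 3) = 100 + 16 = 116
d²(Q, Mast 4) = 25 + 25 = 50
d²(Q, Mast 5) = 81 + 25 = 106
d²(Q, Mast 6) = 25 + 4 = 29
Sorted ascending: Mast 1, Mast 6, Mast 4, … — the second-nearest is Mast 6.

Mast 6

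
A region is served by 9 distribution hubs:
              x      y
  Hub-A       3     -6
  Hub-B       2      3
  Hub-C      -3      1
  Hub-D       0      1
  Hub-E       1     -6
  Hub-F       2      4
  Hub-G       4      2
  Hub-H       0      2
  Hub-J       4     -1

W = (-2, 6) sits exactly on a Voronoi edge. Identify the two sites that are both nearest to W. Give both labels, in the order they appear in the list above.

Hub-F and Hub-H

Squared distances from W to each site:
d²(W, Hub-A) = 25 + 144 = 169
d²(W, Hub-B) = 16 + 9 = 25
d²(W, Hub-C) = 1 + 25 = 26
d²(W, Hub-D) = 4 + 25 = 29
d²(W, Hub-E) = 9 + 144 = 153
d²(W, Hub-F) = 16 + 4 = 20
d²(W, Hub-G) = 36 + 16 = 52
d²(W, Hub-H) = 4 + 16 = 20
d²(W, Hub-J) = 36 + 49 = 85
W is equidistant from Hub-F and Hub-H (both at squared distance 20), and every other site is strictly farther — so W lies on the Hub-F–Hub-H Voronoi edge.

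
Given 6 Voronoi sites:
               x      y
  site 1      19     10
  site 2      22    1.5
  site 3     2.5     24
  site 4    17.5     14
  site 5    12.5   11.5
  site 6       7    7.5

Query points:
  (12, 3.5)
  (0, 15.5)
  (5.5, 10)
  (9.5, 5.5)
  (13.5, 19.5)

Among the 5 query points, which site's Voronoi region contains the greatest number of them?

(12, 3.5) — d² to each: site 1:91.25, site 2:104, site 3:510.5, site 4:140.5, site 5:64.25, site 6:41 → nearest is site 6
(0, 15.5) — d² to each: site 1:391.25, site 2:680, site 3:78.5, site 4:308.5, site 5:172.25, site 6:113 → nearest is site 3
(5.5, 10) — d² to each: site 1:182.25, site 2:344.5, site 3:205, site 4:160, site 5:51.25, site 6:8.5 → nearest is site 6
(9.5, 5.5) — d² to each: site 1:110.5, site 2:172.25, site 3:391.25, site 4:136.25, site 5:45, site 6:10.25 → nearest is site 6
(13.5, 19.5) — d² to each: site 1:120.5, site 2:396.25, site 3:141.25, site 4:46.25, site 5:65, site 6:186.25 → nearest is site 4
Tally — site 3:1, site 4:1, site 6:3. site 6 captures the most (3).

site 6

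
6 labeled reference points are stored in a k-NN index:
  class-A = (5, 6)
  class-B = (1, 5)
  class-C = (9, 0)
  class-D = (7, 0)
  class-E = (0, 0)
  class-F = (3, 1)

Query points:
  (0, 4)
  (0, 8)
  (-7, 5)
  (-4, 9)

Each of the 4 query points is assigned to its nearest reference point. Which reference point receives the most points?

class-B

(0, 4) — d² to each: class-A:29, class-B:2, class-C:97, class-D:65, class-E:16, class-F:18 → nearest is class-B
(0, 8) — d² to each: class-A:29, class-B:10, class-C:145, class-D:113, class-E:64, class-F:58 → nearest is class-B
(-7, 5) — d² to each: class-A:145, class-B:64, class-C:281, class-D:221, class-E:74, class-F:116 → nearest is class-B
(-4, 9) — d² to each: class-A:90, class-B:41, class-C:250, class-D:202, class-E:97, class-F:113 → nearest is class-B
Tally — class-B:4. class-B captures the most (4).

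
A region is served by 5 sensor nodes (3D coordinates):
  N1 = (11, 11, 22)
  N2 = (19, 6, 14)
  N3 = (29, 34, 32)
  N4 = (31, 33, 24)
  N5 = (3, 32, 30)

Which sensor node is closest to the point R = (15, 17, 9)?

N2

Compare squared distances (the ordering matches that of the actual distances):
|RN1|² = 16 + 36 + 169 = 221
|RN2|² = 16 + 121 + 25 = 162
|RN3|² = 196 + 289 + 529 = 1014
|RN4|² = 256 + 256 + 225 = 737
|RN5|² = 144 + 225 + 441 = 810
Minimum is at N2.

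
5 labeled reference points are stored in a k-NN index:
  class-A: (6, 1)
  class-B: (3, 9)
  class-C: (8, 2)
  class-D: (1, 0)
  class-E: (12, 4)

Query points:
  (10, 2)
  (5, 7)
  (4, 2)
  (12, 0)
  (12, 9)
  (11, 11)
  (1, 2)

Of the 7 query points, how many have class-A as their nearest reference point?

(10, 2) — d² to each: class-A:17, class-B:98, class-C:4, class-D:85, class-E:8 → nearest is class-C
(5, 7) — d² to each: class-A:37, class-B:8, class-C:34, class-D:65, class-E:58 → nearest is class-B
(4, 2) — d² to each: class-A:5, class-B:50, class-C:16, class-D:13, class-E:68 → nearest is class-A
(12, 0) — d² to each: class-A:37, class-B:162, class-C:20, class-D:121, class-E:16 → nearest is class-E
(12, 9) — d² to each: class-A:100, class-B:81, class-C:65, class-D:202, class-E:25 → nearest is class-E
(11, 11) — d² to each: class-A:125, class-B:68, class-C:90, class-D:221, class-E:50 → nearest is class-E
(1, 2) — d² to each: class-A:26, class-B:53, class-C:49, class-D:4, class-E:125 → nearest is class-D
1 of the 7 points has class-A as nearest.

1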